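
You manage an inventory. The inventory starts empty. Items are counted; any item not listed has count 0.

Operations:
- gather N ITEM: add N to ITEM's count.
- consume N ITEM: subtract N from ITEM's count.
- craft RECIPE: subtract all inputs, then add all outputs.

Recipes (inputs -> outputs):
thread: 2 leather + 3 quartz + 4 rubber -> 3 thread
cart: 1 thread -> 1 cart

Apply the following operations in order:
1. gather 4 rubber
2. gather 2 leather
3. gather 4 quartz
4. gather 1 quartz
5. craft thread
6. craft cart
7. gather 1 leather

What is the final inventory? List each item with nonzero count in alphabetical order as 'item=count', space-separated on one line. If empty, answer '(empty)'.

After 1 (gather 4 rubber): rubber=4
After 2 (gather 2 leather): leather=2 rubber=4
After 3 (gather 4 quartz): leather=2 quartz=4 rubber=4
After 4 (gather 1 quartz): leather=2 quartz=5 rubber=4
After 5 (craft thread): quartz=2 thread=3
After 6 (craft cart): cart=1 quartz=2 thread=2
After 7 (gather 1 leather): cart=1 leather=1 quartz=2 thread=2

Answer: cart=1 leather=1 quartz=2 thread=2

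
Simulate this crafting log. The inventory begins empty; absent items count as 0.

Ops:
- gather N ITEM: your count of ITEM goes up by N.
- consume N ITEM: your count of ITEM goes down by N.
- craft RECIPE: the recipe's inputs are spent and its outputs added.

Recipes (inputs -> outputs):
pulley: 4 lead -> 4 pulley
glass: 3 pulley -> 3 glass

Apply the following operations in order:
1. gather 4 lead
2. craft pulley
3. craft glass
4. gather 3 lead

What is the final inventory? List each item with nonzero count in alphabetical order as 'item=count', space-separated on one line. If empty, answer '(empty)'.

Answer: glass=3 lead=3 pulley=1

Derivation:
After 1 (gather 4 lead): lead=4
After 2 (craft pulley): pulley=4
After 3 (craft glass): glass=3 pulley=1
After 4 (gather 3 lead): glass=3 lead=3 pulley=1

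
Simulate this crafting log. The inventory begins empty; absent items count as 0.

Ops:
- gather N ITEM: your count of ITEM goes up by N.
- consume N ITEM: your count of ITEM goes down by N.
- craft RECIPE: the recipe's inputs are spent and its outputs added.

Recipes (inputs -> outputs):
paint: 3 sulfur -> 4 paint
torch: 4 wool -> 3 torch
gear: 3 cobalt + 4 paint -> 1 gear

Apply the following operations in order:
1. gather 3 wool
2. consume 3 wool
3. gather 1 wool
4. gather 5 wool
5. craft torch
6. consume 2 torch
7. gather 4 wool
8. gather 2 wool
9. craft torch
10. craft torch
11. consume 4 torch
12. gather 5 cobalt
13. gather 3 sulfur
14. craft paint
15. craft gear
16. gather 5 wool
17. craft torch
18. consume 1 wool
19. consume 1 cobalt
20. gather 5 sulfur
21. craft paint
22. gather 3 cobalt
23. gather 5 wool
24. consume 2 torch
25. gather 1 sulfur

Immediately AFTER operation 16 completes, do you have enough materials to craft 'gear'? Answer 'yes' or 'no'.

After 1 (gather 3 wool): wool=3
After 2 (consume 3 wool): (empty)
After 3 (gather 1 wool): wool=1
After 4 (gather 5 wool): wool=6
After 5 (craft torch): torch=3 wool=2
After 6 (consume 2 torch): torch=1 wool=2
After 7 (gather 4 wool): torch=1 wool=6
After 8 (gather 2 wool): torch=1 wool=8
After 9 (craft torch): torch=4 wool=4
After 10 (craft torch): torch=7
After 11 (consume 4 torch): torch=3
After 12 (gather 5 cobalt): cobalt=5 torch=3
After 13 (gather 3 sulfur): cobalt=5 sulfur=3 torch=3
After 14 (craft paint): cobalt=5 paint=4 torch=3
After 15 (craft gear): cobalt=2 gear=1 torch=3
After 16 (gather 5 wool): cobalt=2 gear=1 torch=3 wool=5

Answer: no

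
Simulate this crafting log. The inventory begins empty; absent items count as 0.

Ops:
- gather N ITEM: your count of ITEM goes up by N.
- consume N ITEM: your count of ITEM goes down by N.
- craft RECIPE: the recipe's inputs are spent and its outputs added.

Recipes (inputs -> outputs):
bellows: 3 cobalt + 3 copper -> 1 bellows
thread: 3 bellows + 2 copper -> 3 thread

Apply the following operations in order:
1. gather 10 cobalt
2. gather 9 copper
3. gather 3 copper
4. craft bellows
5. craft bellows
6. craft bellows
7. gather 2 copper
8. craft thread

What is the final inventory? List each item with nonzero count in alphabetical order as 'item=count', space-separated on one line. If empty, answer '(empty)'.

Answer: cobalt=1 copper=3 thread=3

Derivation:
After 1 (gather 10 cobalt): cobalt=10
After 2 (gather 9 copper): cobalt=10 copper=9
After 3 (gather 3 copper): cobalt=10 copper=12
After 4 (craft bellows): bellows=1 cobalt=7 copper=9
After 5 (craft bellows): bellows=2 cobalt=4 copper=6
After 6 (craft bellows): bellows=3 cobalt=1 copper=3
After 7 (gather 2 copper): bellows=3 cobalt=1 copper=5
After 8 (craft thread): cobalt=1 copper=3 thread=3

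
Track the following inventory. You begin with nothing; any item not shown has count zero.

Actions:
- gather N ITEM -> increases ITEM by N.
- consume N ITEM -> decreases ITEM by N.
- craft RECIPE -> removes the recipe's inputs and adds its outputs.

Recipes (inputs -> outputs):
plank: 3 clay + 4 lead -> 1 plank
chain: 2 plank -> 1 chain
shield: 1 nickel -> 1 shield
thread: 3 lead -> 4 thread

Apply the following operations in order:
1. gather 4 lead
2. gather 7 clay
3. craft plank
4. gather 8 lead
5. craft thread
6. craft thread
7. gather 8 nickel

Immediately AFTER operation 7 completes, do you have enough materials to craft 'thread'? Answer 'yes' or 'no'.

Answer: no

Derivation:
After 1 (gather 4 lead): lead=4
After 2 (gather 7 clay): clay=7 lead=4
After 3 (craft plank): clay=4 plank=1
After 4 (gather 8 lead): clay=4 lead=8 plank=1
After 5 (craft thread): clay=4 lead=5 plank=1 thread=4
After 6 (craft thread): clay=4 lead=2 plank=1 thread=8
After 7 (gather 8 nickel): clay=4 lead=2 nickel=8 plank=1 thread=8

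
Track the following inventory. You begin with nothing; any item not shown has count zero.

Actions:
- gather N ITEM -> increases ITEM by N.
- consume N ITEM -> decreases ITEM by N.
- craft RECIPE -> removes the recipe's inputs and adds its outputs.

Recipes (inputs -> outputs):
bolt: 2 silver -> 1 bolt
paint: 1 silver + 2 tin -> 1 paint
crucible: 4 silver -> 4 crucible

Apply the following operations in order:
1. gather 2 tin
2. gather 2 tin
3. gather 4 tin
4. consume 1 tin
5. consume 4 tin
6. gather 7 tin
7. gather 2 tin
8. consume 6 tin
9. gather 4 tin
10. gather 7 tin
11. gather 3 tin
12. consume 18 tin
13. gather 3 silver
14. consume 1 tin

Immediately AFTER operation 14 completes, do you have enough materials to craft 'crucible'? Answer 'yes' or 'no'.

After 1 (gather 2 tin): tin=2
After 2 (gather 2 tin): tin=4
After 3 (gather 4 tin): tin=8
After 4 (consume 1 tin): tin=7
After 5 (consume 4 tin): tin=3
After 6 (gather 7 tin): tin=10
After 7 (gather 2 tin): tin=12
After 8 (consume 6 tin): tin=6
After 9 (gather 4 tin): tin=10
After 10 (gather 7 tin): tin=17
After 11 (gather 3 tin): tin=20
After 12 (consume 18 tin): tin=2
After 13 (gather 3 silver): silver=3 tin=2
After 14 (consume 1 tin): silver=3 tin=1

Answer: no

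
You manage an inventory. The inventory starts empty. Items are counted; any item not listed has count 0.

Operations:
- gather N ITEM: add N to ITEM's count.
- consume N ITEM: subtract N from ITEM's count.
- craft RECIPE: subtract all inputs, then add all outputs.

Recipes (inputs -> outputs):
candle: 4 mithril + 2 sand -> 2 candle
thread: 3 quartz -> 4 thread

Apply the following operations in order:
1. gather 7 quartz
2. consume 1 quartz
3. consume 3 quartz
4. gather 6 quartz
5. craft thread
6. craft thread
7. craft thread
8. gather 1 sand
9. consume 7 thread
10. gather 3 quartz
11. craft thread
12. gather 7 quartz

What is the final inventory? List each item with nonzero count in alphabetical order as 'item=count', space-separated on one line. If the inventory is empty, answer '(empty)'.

Answer: quartz=7 sand=1 thread=9

Derivation:
After 1 (gather 7 quartz): quartz=7
After 2 (consume 1 quartz): quartz=6
After 3 (consume 3 quartz): quartz=3
After 4 (gather 6 quartz): quartz=9
After 5 (craft thread): quartz=6 thread=4
After 6 (craft thread): quartz=3 thread=8
After 7 (craft thread): thread=12
After 8 (gather 1 sand): sand=1 thread=12
After 9 (consume 7 thread): sand=1 thread=5
After 10 (gather 3 quartz): quartz=3 sand=1 thread=5
After 11 (craft thread): sand=1 thread=9
After 12 (gather 7 quartz): quartz=7 sand=1 thread=9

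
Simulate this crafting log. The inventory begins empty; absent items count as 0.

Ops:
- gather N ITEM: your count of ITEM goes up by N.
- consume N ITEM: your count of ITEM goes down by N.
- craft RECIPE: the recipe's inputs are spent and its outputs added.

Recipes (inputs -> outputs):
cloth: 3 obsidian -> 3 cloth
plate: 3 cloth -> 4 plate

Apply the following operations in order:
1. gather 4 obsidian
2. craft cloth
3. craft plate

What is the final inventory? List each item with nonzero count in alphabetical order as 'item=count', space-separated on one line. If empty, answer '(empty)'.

After 1 (gather 4 obsidian): obsidian=4
After 2 (craft cloth): cloth=3 obsidian=1
After 3 (craft plate): obsidian=1 plate=4

Answer: obsidian=1 plate=4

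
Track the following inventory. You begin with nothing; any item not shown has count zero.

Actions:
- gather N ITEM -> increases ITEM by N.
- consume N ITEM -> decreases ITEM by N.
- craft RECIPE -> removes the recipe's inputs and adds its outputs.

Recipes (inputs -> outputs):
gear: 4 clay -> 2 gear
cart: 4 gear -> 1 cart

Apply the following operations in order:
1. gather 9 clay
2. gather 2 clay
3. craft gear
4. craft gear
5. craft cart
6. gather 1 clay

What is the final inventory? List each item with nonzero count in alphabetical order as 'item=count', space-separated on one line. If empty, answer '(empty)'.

After 1 (gather 9 clay): clay=9
After 2 (gather 2 clay): clay=11
After 3 (craft gear): clay=7 gear=2
After 4 (craft gear): clay=3 gear=4
After 5 (craft cart): cart=1 clay=3
After 6 (gather 1 clay): cart=1 clay=4

Answer: cart=1 clay=4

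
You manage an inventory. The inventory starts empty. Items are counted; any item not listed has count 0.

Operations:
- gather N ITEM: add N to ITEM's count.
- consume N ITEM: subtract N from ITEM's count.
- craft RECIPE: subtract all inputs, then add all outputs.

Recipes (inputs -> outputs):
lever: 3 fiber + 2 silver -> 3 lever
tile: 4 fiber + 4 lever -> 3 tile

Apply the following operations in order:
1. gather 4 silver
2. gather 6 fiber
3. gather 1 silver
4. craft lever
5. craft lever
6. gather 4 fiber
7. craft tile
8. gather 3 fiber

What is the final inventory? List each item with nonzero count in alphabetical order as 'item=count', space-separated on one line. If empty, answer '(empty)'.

Answer: fiber=3 lever=2 silver=1 tile=3

Derivation:
After 1 (gather 4 silver): silver=4
After 2 (gather 6 fiber): fiber=6 silver=4
After 3 (gather 1 silver): fiber=6 silver=5
After 4 (craft lever): fiber=3 lever=3 silver=3
After 5 (craft lever): lever=6 silver=1
After 6 (gather 4 fiber): fiber=4 lever=6 silver=1
After 7 (craft tile): lever=2 silver=1 tile=3
After 8 (gather 3 fiber): fiber=3 lever=2 silver=1 tile=3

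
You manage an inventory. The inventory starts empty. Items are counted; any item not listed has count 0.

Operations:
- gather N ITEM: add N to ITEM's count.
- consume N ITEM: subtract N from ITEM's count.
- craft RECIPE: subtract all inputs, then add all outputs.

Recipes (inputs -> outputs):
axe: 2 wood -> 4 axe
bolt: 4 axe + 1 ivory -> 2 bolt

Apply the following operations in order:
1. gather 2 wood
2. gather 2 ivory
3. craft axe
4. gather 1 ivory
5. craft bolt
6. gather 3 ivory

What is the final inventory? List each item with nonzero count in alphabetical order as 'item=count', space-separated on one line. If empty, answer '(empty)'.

Answer: bolt=2 ivory=5

Derivation:
After 1 (gather 2 wood): wood=2
After 2 (gather 2 ivory): ivory=2 wood=2
After 3 (craft axe): axe=4 ivory=2
After 4 (gather 1 ivory): axe=4 ivory=3
After 5 (craft bolt): bolt=2 ivory=2
After 6 (gather 3 ivory): bolt=2 ivory=5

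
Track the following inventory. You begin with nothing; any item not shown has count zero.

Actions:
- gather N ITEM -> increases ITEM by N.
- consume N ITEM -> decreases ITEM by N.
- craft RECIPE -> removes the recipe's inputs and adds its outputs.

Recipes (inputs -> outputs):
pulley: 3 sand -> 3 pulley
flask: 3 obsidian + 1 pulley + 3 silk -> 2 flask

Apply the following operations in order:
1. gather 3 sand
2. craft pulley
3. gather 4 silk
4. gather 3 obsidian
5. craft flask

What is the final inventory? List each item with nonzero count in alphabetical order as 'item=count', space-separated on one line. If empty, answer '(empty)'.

After 1 (gather 3 sand): sand=3
After 2 (craft pulley): pulley=3
After 3 (gather 4 silk): pulley=3 silk=4
After 4 (gather 3 obsidian): obsidian=3 pulley=3 silk=4
After 5 (craft flask): flask=2 pulley=2 silk=1

Answer: flask=2 pulley=2 silk=1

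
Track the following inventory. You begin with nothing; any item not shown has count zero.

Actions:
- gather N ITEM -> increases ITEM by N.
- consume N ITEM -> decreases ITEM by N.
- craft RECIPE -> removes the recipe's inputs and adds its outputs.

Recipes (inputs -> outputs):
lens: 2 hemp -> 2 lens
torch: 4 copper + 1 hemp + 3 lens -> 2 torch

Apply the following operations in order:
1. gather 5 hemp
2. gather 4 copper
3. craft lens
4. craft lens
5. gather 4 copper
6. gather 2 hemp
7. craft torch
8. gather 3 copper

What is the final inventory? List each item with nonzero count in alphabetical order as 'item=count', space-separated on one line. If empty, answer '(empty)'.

After 1 (gather 5 hemp): hemp=5
After 2 (gather 4 copper): copper=4 hemp=5
After 3 (craft lens): copper=4 hemp=3 lens=2
After 4 (craft lens): copper=4 hemp=1 lens=4
After 5 (gather 4 copper): copper=8 hemp=1 lens=4
After 6 (gather 2 hemp): copper=8 hemp=3 lens=4
After 7 (craft torch): copper=4 hemp=2 lens=1 torch=2
After 8 (gather 3 copper): copper=7 hemp=2 lens=1 torch=2

Answer: copper=7 hemp=2 lens=1 torch=2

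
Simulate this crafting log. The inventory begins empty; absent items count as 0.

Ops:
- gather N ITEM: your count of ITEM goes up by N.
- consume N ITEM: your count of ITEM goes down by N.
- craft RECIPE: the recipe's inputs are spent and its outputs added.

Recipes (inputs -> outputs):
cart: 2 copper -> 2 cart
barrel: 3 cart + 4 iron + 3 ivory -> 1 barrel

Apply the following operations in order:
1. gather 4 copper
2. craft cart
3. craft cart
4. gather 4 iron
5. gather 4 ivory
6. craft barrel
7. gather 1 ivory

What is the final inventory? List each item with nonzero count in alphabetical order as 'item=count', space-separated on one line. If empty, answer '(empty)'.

Answer: barrel=1 cart=1 ivory=2

Derivation:
After 1 (gather 4 copper): copper=4
After 2 (craft cart): cart=2 copper=2
After 3 (craft cart): cart=4
After 4 (gather 4 iron): cart=4 iron=4
After 5 (gather 4 ivory): cart=4 iron=4 ivory=4
After 6 (craft barrel): barrel=1 cart=1 ivory=1
After 7 (gather 1 ivory): barrel=1 cart=1 ivory=2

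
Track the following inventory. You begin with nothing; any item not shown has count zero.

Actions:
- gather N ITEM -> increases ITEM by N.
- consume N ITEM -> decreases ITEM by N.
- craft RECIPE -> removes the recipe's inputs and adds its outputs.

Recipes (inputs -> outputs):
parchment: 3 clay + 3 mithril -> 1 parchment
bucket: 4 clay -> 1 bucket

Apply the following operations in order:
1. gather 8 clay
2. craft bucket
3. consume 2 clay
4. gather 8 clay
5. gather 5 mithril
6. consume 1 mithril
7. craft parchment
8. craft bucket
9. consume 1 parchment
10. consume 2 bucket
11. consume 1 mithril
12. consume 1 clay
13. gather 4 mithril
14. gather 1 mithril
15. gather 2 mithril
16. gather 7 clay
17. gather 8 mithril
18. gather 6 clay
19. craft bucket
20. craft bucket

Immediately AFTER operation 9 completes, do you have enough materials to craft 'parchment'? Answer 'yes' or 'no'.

Answer: no

Derivation:
After 1 (gather 8 clay): clay=8
After 2 (craft bucket): bucket=1 clay=4
After 3 (consume 2 clay): bucket=1 clay=2
After 4 (gather 8 clay): bucket=1 clay=10
After 5 (gather 5 mithril): bucket=1 clay=10 mithril=5
After 6 (consume 1 mithril): bucket=1 clay=10 mithril=4
After 7 (craft parchment): bucket=1 clay=7 mithril=1 parchment=1
After 8 (craft bucket): bucket=2 clay=3 mithril=1 parchment=1
After 9 (consume 1 parchment): bucket=2 clay=3 mithril=1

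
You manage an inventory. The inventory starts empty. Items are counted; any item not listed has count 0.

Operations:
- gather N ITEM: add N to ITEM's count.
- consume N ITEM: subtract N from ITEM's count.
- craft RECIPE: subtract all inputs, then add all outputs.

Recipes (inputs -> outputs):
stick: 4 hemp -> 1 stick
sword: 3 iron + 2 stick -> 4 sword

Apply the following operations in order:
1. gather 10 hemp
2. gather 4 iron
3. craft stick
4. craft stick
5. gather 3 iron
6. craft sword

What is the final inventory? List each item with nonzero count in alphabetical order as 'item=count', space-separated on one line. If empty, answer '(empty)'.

Answer: hemp=2 iron=4 sword=4

Derivation:
After 1 (gather 10 hemp): hemp=10
After 2 (gather 4 iron): hemp=10 iron=4
After 3 (craft stick): hemp=6 iron=4 stick=1
After 4 (craft stick): hemp=2 iron=4 stick=2
After 5 (gather 3 iron): hemp=2 iron=7 stick=2
After 6 (craft sword): hemp=2 iron=4 sword=4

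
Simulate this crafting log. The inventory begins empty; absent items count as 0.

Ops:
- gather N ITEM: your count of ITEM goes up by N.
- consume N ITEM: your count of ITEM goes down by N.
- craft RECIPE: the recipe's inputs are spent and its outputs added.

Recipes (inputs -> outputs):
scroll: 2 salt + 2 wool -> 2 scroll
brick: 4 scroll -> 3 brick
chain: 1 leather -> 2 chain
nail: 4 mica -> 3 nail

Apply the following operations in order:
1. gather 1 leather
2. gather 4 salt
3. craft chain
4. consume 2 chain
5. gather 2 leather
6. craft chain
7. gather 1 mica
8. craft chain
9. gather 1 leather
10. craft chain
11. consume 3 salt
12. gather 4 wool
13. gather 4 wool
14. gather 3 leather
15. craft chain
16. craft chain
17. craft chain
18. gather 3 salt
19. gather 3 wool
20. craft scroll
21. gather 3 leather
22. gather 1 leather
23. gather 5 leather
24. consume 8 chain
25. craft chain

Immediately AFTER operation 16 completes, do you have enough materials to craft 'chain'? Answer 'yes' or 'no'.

After 1 (gather 1 leather): leather=1
After 2 (gather 4 salt): leather=1 salt=4
After 3 (craft chain): chain=2 salt=4
After 4 (consume 2 chain): salt=4
After 5 (gather 2 leather): leather=2 salt=4
After 6 (craft chain): chain=2 leather=1 salt=4
After 7 (gather 1 mica): chain=2 leather=1 mica=1 salt=4
After 8 (craft chain): chain=4 mica=1 salt=4
After 9 (gather 1 leather): chain=4 leather=1 mica=1 salt=4
After 10 (craft chain): chain=6 mica=1 salt=4
After 11 (consume 3 salt): chain=6 mica=1 salt=1
After 12 (gather 4 wool): chain=6 mica=1 salt=1 wool=4
After 13 (gather 4 wool): chain=6 mica=1 salt=1 wool=8
After 14 (gather 3 leather): chain=6 leather=3 mica=1 salt=1 wool=8
After 15 (craft chain): chain=8 leather=2 mica=1 salt=1 wool=8
After 16 (craft chain): chain=10 leather=1 mica=1 salt=1 wool=8

Answer: yes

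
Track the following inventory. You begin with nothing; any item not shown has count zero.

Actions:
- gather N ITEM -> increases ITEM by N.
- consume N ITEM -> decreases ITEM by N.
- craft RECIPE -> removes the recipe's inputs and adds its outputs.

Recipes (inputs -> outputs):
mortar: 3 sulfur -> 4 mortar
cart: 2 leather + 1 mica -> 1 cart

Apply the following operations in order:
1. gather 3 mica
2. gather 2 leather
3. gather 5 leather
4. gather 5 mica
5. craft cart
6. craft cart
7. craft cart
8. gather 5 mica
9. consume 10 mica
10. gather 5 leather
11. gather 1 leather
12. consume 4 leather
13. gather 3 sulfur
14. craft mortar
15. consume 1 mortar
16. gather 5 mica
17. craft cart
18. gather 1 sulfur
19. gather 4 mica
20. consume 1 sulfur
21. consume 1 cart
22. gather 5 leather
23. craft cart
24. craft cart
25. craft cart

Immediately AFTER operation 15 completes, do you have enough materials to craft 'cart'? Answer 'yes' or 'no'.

After 1 (gather 3 mica): mica=3
After 2 (gather 2 leather): leather=2 mica=3
After 3 (gather 5 leather): leather=7 mica=3
After 4 (gather 5 mica): leather=7 mica=8
After 5 (craft cart): cart=1 leather=5 mica=7
After 6 (craft cart): cart=2 leather=3 mica=6
After 7 (craft cart): cart=3 leather=1 mica=5
After 8 (gather 5 mica): cart=3 leather=1 mica=10
After 9 (consume 10 mica): cart=3 leather=1
After 10 (gather 5 leather): cart=3 leather=6
After 11 (gather 1 leather): cart=3 leather=7
After 12 (consume 4 leather): cart=3 leather=3
After 13 (gather 3 sulfur): cart=3 leather=3 sulfur=3
After 14 (craft mortar): cart=3 leather=3 mortar=4
After 15 (consume 1 mortar): cart=3 leather=3 mortar=3

Answer: no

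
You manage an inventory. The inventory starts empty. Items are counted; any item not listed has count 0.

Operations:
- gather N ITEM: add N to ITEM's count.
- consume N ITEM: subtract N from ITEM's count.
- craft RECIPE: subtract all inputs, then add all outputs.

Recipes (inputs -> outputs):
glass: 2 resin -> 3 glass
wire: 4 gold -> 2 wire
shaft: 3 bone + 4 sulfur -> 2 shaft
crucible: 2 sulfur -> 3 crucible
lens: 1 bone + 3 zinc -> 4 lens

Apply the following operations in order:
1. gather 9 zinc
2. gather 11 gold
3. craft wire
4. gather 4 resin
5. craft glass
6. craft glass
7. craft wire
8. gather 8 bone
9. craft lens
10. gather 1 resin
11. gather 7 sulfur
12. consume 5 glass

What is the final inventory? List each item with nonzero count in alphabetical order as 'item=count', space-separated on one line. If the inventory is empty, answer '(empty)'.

Answer: bone=7 glass=1 gold=3 lens=4 resin=1 sulfur=7 wire=4 zinc=6

Derivation:
After 1 (gather 9 zinc): zinc=9
After 2 (gather 11 gold): gold=11 zinc=9
After 3 (craft wire): gold=7 wire=2 zinc=9
After 4 (gather 4 resin): gold=7 resin=4 wire=2 zinc=9
After 5 (craft glass): glass=3 gold=7 resin=2 wire=2 zinc=9
After 6 (craft glass): glass=6 gold=7 wire=2 zinc=9
After 7 (craft wire): glass=6 gold=3 wire=4 zinc=9
After 8 (gather 8 bone): bone=8 glass=6 gold=3 wire=4 zinc=9
After 9 (craft lens): bone=7 glass=6 gold=3 lens=4 wire=4 zinc=6
After 10 (gather 1 resin): bone=7 glass=6 gold=3 lens=4 resin=1 wire=4 zinc=6
After 11 (gather 7 sulfur): bone=7 glass=6 gold=3 lens=4 resin=1 sulfur=7 wire=4 zinc=6
After 12 (consume 5 glass): bone=7 glass=1 gold=3 lens=4 resin=1 sulfur=7 wire=4 zinc=6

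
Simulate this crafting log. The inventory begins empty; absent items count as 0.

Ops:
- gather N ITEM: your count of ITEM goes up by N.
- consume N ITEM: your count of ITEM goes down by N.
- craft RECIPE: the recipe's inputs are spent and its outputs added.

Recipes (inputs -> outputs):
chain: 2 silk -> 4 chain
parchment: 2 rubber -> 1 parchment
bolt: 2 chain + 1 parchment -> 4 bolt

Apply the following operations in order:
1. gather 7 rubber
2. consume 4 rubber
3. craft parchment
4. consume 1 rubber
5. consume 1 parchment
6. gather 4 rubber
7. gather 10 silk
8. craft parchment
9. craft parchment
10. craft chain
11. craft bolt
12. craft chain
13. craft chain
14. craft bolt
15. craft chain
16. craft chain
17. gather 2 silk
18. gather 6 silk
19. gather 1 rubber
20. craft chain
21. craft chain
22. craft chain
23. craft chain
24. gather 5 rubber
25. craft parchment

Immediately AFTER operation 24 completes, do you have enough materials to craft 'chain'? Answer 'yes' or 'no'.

After 1 (gather 7 rubber): rubber=7
After 2 (consume 4 rubber): rubber=3
After 3 (craft parchment): parchment=1 rubber=1
After 4 (consume 1 rubber): parchment=1
After 5 (consume 1 parchment): (empty)
After 6 (gather 4 rubber): rubber=4
After 7 (gather 10 silk): rubber=4 silk=10
After 8 (craft parchment): parchment=1 rubber=2 silk=10
After 9 (craft parchment): parchment=2 silk=10
After 10 (craft chain): chain=4 parchment=2 silk=8
After 11 (craft bolt): bolt=4 chain=2 parchment=1 silk=8
After 12 (craft chain): bolt=4 chain=6 parchment=1 silk=6
After 13 (craft chain): bolt=4 chain=10 parchment=1 silk=4
After 14 (craft bolt): bolt=8 chain=8 silk=4
After 15 (craft chain): bolt=8 chain=12 silk=2
After 16 (craft chain): bolt=8 chain=16
After 17 (gather 2 silk): bolt=8 chain=16 silk=2
After 18 (gather 6 silk): bolt=8 chain=16 silk=8
After 19 (gather 1 rubber): bolt=8 chain=16 rubber=1 silk=8
After 20 (craft chain): bolt=8 chain=20 rubber=1 silk=6
After 21 (craft chain): bolt=8 chain=24 rubber=1 silk=4
After 22 (craft chain): bolt=8 chain=28 rubber=1 silk=2
After 23 (craft chain): bolt=8 chain=32 rubber=1
After 24 (gather 5 rubber): bolt=8 chain=32 rubber=6

Answer: no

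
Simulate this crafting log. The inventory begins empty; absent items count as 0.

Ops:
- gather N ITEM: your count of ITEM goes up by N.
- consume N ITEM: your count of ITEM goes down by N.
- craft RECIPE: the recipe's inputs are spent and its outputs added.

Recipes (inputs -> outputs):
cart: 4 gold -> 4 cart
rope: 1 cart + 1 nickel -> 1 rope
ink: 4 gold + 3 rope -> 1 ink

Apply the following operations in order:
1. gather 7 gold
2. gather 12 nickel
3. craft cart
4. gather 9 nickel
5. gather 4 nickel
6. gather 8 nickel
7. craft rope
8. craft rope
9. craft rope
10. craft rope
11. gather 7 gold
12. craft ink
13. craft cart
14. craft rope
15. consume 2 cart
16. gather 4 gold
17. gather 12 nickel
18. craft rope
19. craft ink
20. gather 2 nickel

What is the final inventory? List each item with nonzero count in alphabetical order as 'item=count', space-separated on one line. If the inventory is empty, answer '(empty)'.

Answer: gold=2 ink=2 nickel=41

Derivation:
After 1 (gather 7 gold): gold=7
After 2 (gather 12 nickel): gold=7 nickel=12
After 3 (craft cart): cart=4 gold=3 nickel=12
After 4 (gather 9 nickel): cart=4 gold=3 nickel=21
After 5 (gather 4 nickel): cart=4 gold=3 nickel=25
After 6 (gather 8 nickel): cart=4 gold=3 nickel=33
After 7 (craft rope): cart=3 gold=3 nickel=32 rope=1
After 8 (craft rope): cart=2 gold=3 nickel=31 rope=2
After 9 (craft rope): cart=1 gold=3 nickel=30 rope=3
After 10 (craft rope): gold=3 nickel=29 rope=4
After 11 (gather 7 gold): gold=10 nickel=29 rope=4
After 12 (craft ink): gold=6 ink=1 nickel=29 rope=1
After 13 (craft cart): cart=4 gold=2 ink=1 nickel=29 rope=1
After 14 (craft rope): cart=3 gold=2 ink=1 nickel=28 rope=2
After 15 (consume 2 cart): cart=1 gold=2 ink=1 nickel=28 rope=2
After 16 (gather 4 gold): cart=1 gold=6 ink=1 nickel=28 rope=2
After 17 (gather 12 nickel): cart=1 gold=6 ink=1 nickel=40 rope=2
After 18 (craft rope): gold=6 ink=1 nickel=39 rope=3
After 19 (craft ink): gold=2 ink=2 nickel=39
After 20 (gather 2 nickel): gold=2 ink=2 nickel=41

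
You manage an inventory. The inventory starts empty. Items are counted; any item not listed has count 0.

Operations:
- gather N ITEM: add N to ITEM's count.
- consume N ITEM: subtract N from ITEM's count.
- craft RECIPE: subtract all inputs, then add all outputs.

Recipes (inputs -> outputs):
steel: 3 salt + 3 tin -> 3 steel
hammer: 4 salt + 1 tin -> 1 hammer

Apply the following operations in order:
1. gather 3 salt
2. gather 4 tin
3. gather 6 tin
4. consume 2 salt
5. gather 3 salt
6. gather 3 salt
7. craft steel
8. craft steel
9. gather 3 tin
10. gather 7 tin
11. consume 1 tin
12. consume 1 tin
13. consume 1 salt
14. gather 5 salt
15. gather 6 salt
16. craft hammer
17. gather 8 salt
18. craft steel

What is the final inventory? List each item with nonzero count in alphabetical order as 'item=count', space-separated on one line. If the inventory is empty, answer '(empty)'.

Answer: hammer=1 salt=12 steel=9 tin=8

Derivation:
After 1 (gather 3 salt): salt=3
After 2 (gather 4 tin): salt=3 tin=4
After 3 (gather 6 tin): salt=3 tin=10
After 4 (consume 2 salt): salt=1 tin=10
After 5 (gather 3 salt): salt=4 tin=10
After 6 (gather 3 salt): salt=7 tin=10
After 7 (craft steel): salt=4 steel=3 tin=7
After 8 (craft steel): salt=1 steel=6 tin=4
After 9 (gather 3 tin): salt=1 steel=6 tin=7
After 10 (gather 7 tin): salt=1 steel=6 tin=14
After 11 (consume 1 tin): salt=1 steel=6 tin=13
After 12 (consume 1 tin): salt=1 steel=6 tin=12
After 13 (consume 1 salt): steel=6 tin=12
After 14 (gather 5 salt): salt=5 steel=6 tin=12
After 15 (gather 6 salt): salt=11 steel=6 tin=12
After 16 (craft hammer): hammer=1 salt=7 steel=6 tin=11
After 17 (gather 8 salt): hammer=1 salt=15 steel=6 tin=11
After 18 (craft steel): hammer=1 salt=12 steel=9 tin=8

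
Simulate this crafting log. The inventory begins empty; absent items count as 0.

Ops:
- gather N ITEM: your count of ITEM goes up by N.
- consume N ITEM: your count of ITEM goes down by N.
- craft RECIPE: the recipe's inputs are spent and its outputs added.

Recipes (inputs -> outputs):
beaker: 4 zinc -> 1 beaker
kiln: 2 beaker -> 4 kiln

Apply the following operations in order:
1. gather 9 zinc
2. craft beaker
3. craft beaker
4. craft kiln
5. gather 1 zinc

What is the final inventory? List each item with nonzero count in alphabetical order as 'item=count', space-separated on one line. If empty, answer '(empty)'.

After 1 (gather 9 zinc): zinc=9
After 2 (craft beaker): beaker=1 zinc=5
After 3 (craft beaker): beaker=2 zinc=1
After 4 (craft kiln): kiln=4 zinc=1
After 5 (gather 1 zinc): kiln=4 zinc=2

Answer: kiln=4 zinc=2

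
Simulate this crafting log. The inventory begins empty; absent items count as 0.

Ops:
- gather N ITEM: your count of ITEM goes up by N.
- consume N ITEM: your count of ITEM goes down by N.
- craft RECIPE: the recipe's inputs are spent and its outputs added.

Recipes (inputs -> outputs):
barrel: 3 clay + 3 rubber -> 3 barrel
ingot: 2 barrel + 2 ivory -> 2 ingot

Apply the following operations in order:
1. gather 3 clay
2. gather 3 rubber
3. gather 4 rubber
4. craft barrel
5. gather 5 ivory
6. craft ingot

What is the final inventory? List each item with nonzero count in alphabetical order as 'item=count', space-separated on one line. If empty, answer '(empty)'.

Answer: barrel=1 ingot=2 ivory=3 rubber=4

Derivation:
After 1 (gather 3 clay): clay=3
After 2 (gather 3 rubber): clay=3 rubber=3
After 3 (gather 4 rubber): clay=3 rubber=7
After 4 (craft barrel): barrel=3 rubber=4
After 5 (gather 5 ivory): barrel=3 ivory=5 rubber=4
After 6 (craft ingot): barrel=1 ingot=2 ivory=3 rubber=4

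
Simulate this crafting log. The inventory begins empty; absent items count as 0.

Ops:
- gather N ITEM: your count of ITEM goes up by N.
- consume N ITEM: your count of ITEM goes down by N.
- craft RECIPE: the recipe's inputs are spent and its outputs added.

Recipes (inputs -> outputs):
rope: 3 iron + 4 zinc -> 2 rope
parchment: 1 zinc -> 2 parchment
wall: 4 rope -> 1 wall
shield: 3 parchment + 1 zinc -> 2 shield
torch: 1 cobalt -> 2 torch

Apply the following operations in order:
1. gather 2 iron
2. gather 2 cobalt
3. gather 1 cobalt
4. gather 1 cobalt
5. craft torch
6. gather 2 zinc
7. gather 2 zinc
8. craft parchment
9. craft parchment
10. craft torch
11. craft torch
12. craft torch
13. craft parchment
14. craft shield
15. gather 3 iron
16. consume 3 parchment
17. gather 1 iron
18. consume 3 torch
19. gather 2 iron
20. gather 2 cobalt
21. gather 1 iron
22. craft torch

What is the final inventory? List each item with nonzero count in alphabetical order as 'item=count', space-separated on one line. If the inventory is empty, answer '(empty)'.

After 1 (gather 2 iron): iron=2
After 2 (gather 2 cobalt): cobalt=2 iron=2
After 3 (gather 1 cobalt): cobalt=3 iron=2
After 4 (gather 1 cobalt): cobalt=4 iron=2
After 5 (craft torch): cobalt=3 iron=2 torch=2
After 6 (gather 2 zinc): cobalt=3 iron=2 torch=2 zinc=2
After 7 (gather 2 zinc): cobalt=3 iron=2 torch=2 zinc=4
After 8 (craft parchment): cobalt=3 iron=2 parchment=2 torch=2 zinc=3
After 9 (craft parchment): cobalt=3 iron=2 parchment=4 torch=2 zinc=2
After 10 (craft torch): cobalt=2 iron=2 parchment=4 torch=4 zinc=2
After 11 (craft torch): cobalt=1 iron=2 parchment=4 torch=6 zinc=2
After 12 (craft torch): iron=2 parchment=4 torch=8 zinc=2
After 13 (craft parchment): iron=2 parchment=6 torch=8 zinc=1
After 14 (craft shield): iron=2 parchment=3 shield=2 torch=8
After 15 (gather 3 iron): iron=5 parchment=3 shield=2 torch=8
After 16 (consume 3 parchment): iron=5 shield=2 torch=8
After 17 (gather 1 iron): iron=6 shield=2 torch=8
After 18 (consume 3 torch): iron=6 shield=2 torch=5
After 19 (gather 2 iron): iron=8 shield=2 torch=5
After 20 (gather 2 cobalt): cobalt=2 iron=8 shield=2 torch=5
After 21 (gather 1 iron): cobalt=2 iron=9 shield=2 torch=5
After 22 (craft torch): cobalt=1 iron=9 shield=2 torch=7

Answer: cobalt=1 iron=9 shield=2 torch=7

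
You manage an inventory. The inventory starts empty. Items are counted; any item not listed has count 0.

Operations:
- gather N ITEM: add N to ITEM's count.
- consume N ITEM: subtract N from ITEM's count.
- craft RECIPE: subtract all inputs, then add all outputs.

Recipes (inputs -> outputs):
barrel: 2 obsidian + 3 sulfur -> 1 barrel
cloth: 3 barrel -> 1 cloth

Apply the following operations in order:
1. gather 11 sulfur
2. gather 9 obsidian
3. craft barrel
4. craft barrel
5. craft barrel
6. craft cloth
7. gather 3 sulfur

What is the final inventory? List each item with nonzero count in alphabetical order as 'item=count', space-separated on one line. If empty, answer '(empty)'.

After 1 (gather 11 sulfur): sulfur=11
After 2 (gather 9 obsidian): obsidian=9 sulfur=11
After 3 (craft barrel): barrel=1 obsidian=7 sulfur=8
After 4 (craft barrel): barrel=2 obsidian=5 sulfur=5
After 5 (craft barrel): barrel=3 obsidian=3 sulfur=2
After 6 (craft cloth): cloth=1 obsidian=3 sulfur=2
After 7 (gather 3 sulfur): cloth=1 obsidian=3 sulfur=5

Answer: cloth=1 obsidian=3 sulfur=5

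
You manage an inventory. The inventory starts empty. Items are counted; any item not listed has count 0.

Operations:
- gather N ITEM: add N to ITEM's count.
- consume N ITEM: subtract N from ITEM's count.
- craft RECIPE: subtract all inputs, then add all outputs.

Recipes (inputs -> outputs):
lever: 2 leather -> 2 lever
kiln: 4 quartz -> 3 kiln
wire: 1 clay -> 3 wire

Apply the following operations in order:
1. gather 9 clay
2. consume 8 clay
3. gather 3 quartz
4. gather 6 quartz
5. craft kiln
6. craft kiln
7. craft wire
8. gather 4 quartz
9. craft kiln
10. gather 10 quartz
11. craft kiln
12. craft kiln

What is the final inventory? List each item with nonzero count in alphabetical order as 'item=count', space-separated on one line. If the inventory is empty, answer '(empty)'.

After 1 (gather 9 clay): clay=9
After 2 (consume 8 clay): clay=1
After 3 (gather 3 quartz): clay=1 quartz=3
After 4 (gather 6 quartz): clay=1 quartz=9
After 5 (craft kiln): clay=1 kiln=3 quartz=5
After 6 (craft kiln): clay=1 kiln=6 quartz=1
After 7 (craft wire): kiln=6 quartz=1 wire=3
After 8 (gather 4 quartz): kiln=6 quartz=5 wire=3
After 9 (craft kiln): kiln=9 quartz=1 wire=3
After 10 (gather 10 quartz): kiln=9 quartz=11 wire=3
After 11 (craft kiln): kiln=12 quartz=7 wire=3
After 12 (craft kiln): kiln=15 quartz=3 wire=3

Answer: kiln=15 quartz=3 wire=3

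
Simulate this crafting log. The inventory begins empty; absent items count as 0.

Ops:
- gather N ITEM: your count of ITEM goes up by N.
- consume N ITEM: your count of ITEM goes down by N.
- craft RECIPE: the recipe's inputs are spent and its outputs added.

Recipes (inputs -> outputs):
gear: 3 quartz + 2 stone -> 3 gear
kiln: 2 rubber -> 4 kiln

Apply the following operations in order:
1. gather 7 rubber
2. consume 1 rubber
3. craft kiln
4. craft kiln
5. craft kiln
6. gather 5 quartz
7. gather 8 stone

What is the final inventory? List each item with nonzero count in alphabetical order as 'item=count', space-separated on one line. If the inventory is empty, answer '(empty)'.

After 1 (gather 7 rubber): rubber=7
After 2 (consume 1 rubber): rubber=6
After 3 (craft kiln): kiln=4 rubber=4
After 4 (craft kiln): kiln=8 rubber=2
After 5 (craft kiln): kiln=12
After 6 (gather 5 quartz): kiln=12 quartz=5
After 7 (gather 8 stone): kiln=12 quartz=5 stone=8

Answer: kiln=12 quartz=5 stone=8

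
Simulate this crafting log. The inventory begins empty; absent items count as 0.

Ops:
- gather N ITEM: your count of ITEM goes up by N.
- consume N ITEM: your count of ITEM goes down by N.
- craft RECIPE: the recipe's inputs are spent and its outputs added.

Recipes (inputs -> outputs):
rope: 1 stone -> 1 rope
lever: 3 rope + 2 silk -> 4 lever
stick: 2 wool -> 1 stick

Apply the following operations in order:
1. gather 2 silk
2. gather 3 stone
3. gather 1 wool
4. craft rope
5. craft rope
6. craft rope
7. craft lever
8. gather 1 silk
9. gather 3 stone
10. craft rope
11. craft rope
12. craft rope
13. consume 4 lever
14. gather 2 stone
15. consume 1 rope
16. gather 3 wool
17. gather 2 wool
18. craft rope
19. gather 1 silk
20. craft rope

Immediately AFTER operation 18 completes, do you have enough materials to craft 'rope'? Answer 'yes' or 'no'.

After 1 (gather 2 silk): silk=2
After 2 (gather 3 stone): silk=2 stone=3
After 3 (gather 1 wool): silk=2 stone=3 wool=1
After 4 (craft rope): rope=1 silk=2 stone=2 wool=1
After 5 (craft rope): rope=2 silk=2 stone=1 wool=1
After 6 (craft rope): rope=3 silk=2 wool=1
After 7 (craft lever): lever=4 wool=1
After 8 (gather 1 silk): lever=4 silk=1 wool=1
After 9 (gather 3 stone): lever=4 silk=1 stone=3 wool=1
After 10 (craft rope): lever=4 rope=1 silk=1 stone=2 wool=1
After 11 (craft rope): lever=4 rope=2 silk=1 stone=1 wool=1
After 12 (craft rope): lever=4 rope=3 silk=1 wool=1
After 13 (consume 4 lever): rope=3 silk=1 wool=1
After 14 (gather 2 stone): rope=3 silk=1 stone=2 wool=1
After 15 (consume 1 rope): rope=2 silk=1 stone=2 wool=1
After 16 (gather 3 wool): rope=2 silk=1 stone=2 wool=4
After 17 (gather 2 wool): rope=2 silk=1 stone=2 wool=6
After 18 (craft rope): rope=3 silk=1 stone=1 wool=6

Answer: yes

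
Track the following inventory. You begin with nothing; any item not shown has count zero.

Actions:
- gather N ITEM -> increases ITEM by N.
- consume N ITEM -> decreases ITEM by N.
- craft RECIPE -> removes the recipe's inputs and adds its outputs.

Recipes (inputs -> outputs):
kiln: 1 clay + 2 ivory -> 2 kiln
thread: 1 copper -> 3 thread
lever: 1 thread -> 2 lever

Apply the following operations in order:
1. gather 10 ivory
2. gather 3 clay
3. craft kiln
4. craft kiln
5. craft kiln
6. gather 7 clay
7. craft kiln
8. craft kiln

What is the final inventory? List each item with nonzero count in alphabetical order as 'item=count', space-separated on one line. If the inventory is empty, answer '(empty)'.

Answer: clay=5 kiln=10

Derivation:
After 1 (gather 10 ivory): ivory=10
After 2 (gather 3 clay): clay=3 ivory=10
After 3 (craft kiln): clay=2 ivory=8 kiln=2
After 4 (craft kiln): clay=1 ivory=6 kiln=4
After 5 (craft kiln): ivory=4 kiln=6
After 6 (gather 7 clay): clay=7 ivory=4 kiln=6
After 7 (craft kiln): clay=6 ivory=2 kiln=8
After 8 (craft kiln): clay=5 kiln=10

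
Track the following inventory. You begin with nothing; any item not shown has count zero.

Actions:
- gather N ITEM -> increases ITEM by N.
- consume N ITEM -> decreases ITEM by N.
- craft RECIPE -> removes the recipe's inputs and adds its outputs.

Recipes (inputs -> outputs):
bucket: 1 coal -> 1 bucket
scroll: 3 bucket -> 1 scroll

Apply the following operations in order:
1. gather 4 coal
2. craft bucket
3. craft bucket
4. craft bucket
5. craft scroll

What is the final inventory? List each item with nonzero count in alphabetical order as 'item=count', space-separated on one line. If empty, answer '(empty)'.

Answer: coal=1 scroll=1

Derivation:
After 1 (gather 4 coal): coal=4
After 2 (craft bucket): bucket=1 coal=3
After 3 (craft bucket): bucket=2 coal=2
After 4 (craft bucket): bucket=3 coal=1
After 5 (craft scroll): coal=1 scroll=1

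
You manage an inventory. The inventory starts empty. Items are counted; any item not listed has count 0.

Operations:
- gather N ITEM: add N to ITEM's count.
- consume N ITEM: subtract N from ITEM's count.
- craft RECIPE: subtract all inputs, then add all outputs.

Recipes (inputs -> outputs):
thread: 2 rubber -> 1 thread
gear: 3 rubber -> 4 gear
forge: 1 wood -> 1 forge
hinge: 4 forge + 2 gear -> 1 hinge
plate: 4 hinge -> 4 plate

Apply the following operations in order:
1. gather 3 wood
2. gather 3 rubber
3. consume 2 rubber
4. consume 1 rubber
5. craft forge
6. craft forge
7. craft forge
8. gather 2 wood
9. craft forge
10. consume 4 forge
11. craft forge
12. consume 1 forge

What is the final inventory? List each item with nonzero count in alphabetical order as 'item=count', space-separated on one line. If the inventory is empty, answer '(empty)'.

Answer: (empty)

Derivation:
After 1 (gather 3 wood): wood=3
After 2 (gather 3 rubber): rubber=3 wood=3
After 3 (consume 2 rubber): rubber=1 wood=3
After 4 (consume 1 rubber): wood=3
After 5 (craft forge): forge=1 wood=2
After 6 (craft forge): forge=2 wood=1
After 7 (craft forge): forge=3
After 8 (gather 2 wood): forge=3 wood=2
After 9 (craft forge): forge=4 wood=1
After 10 (consume 4 forge): wood=1
After 11 (craft forge): forge=1
After 12 (consume 1 forge): (empty)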